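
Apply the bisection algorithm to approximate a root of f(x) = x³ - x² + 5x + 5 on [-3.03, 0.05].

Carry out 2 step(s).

f(x) = x³ - x² + 5x + 5
Initial interval: [-3.03, 0.05]

Iteration 1:
  c_1 = (-3.030000 + 0.050000)/2 = -1.490000
  f(c_1) = f(-1.490000) = -7.978049
  f(a) × f(c) ≥ 0, new interval: [-1.490000, 0.050000]
Iteration 2:
  c_2 = (-1.490000 + 0.050000)/2 = -0.720000
  f(c_2) = f(-0.720000) = 0.508352
  f(a) × f(c) < 0, new interval: [-1.490000, -0.720000]

After 2 iteration(s), the approximation is c_2 = -0.720000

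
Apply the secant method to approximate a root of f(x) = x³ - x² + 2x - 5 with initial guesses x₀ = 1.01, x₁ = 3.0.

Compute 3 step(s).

f(x) = x³ - x² + 2x - 5
x₀ = 1.01, x₁ = 3.0

Secant formula: x_{n+1} = x_n - f(x_n)(x_n - x_{n-1})/(f(x_n) - f(x_{n-1}))

Iteration 1:
  f(1.010000) = -2.969799
  f(3.000000) = 19.000000
  x_2 = 3.000000 - 19.000000×(3.000000 - 1.010000)/(19.000000 - (-2.969799))
       = 1.279001
Iteration 2:
  f(3.000000) = 19.000000
  f(1.279001) = -1.985596
  x_3 = 1.279001 - (-1.985596)×(1.279001 - 3.000000)/(-1.985596 - 19.000000)
       = 1.441837
Iteration 3:
  f(1.279001) = -1.985596
  f(1.441837) = -1.197794
  x_4 = 1.441837 - (-1.197794)×(1.441837 - 1.279001)/(-1.197794 - (-1.985596))
       = 1.689417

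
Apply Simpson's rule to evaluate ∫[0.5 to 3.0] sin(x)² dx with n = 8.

f(x) = sin(x)²
a = 0.5, b = 3.0, n = 8
h = (b - a)/n = 0.312500

Simpson's rule: (h/3)[f(x₀) + 4f(x₁) + 2f(x₂) + ... + f(xₙ)]

x_0 = 0.5000, f(x_0) = 0.229849, coefficient = 1
x_1 = 0.8125, f(x_1) = 0.527089, coefficient = 4
x_2 = 1.1250, f(x_2) = 0.814087, coefficient = 2
x_3 = 1.4375, f(x_3) = 0.982337, coefficient = 4
x_4 = 1.7500, f(x_4) = 0.968228, coefficient = 2
x_5 = 2.0625, f(x_5) = 0.777095, coefficient = 4
x_6 = 2.3750, f(x_6) = 0.481199, coefficient = 2
x_7 = 2.6875, f(x_7) = 0.192411, coefficient = 4
x_8 = 3.0000, f(x_8) = 0.019915, coefficient = 1

I ≈ (0.312500/3) × 14.692519 = 1.530471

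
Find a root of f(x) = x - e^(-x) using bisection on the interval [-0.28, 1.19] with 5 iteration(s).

f(x) = x - e^(-x)
Initial interval: [-0.28, 1.19]

Iteration 1:
  c_1 = (-0.280000 + 1.190000)/2 = 0.455000
  f(c_1) = f(0.455000) = -0.179448
  f(a) × f(c) ≥ 0, new interval: [0.455000, 1.190000]
Iteration 2:
  c_2 = (0.455000 + 1.190000)/2 = 0.822500
  f(c_2) = f(0.822500) = 0.383168
  f(a) × f(c) < 0, new interval: [0.455000, 0.822500]
Iteration 3:
  c_3 = (0.455000 + 0.822500)/2 = 0.638750
  f(c_3) = f(0.638750) = 0.110798
  f(a) × f(c) < 0, new interval: [0.455000, 0.638750]
Iteration 4:
  c_4 = (0.455000 + 0.638750)/2 = 0.546875
  f(c_4) = f(0.546875) = -0.031881
  f(a) × f(c) ≥ 0, new interval: [0.546875, 0.638750]
Iteration 5:
  c_5 = (0.546875 + 0.638750)/2 = 0.592812
  f(c_5) = f(0.592812) = 0.040042
  f(a) × f(c) < 0, new interval: [0.546875, 0.592812]

After 5 iteration(s), the approximation is c_5 = 0.592812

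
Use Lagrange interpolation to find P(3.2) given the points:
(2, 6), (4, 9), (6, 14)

Lagrange interpolation formula:
P(x) = Σ yᵢ × Lᵢ(x)
where Lᵢ(x) = Π_{j≠i} (x - xⱼ)/(xᵢ - xⱼ)

L_0(3.2) = (3.2 - 4)/(2 - 4) × (3.2 - 6)/(2 - 6) = 0.280000
L_1(3.2) = (3.2 - 2)/(4 - 2) × (3.2 - 6)/(4 - 6) = 0.840000
L_2(3.2) = (3.2 - 2)/(6 - 2) × (3.2 - 4)/(6 - 4) = -0.120000

P(3.2) = 6×L_0(3.2) + 9×L_1(3.2) + 14×L_2(3.2)
P(3.2) = 7.560000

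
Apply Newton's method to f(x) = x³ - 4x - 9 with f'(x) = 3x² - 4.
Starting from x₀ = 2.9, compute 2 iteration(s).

f(x) = x³ - 4x - 9
f'(x) = 3x² - 4
x₀ = 2.9

Newton-Raphson formula: x_{n+1} = x_n - f(x_n)/f'(x_n)

Iteration 1:
  f(2.900000) = 3.789000
  f'(2.900000) = 21.230000
  x_1 = 2.900000 - 3.789000/21.230000 = 2.721526
Iteration 2:
  f(2.721526) = 0.271435
  f'(2.721526) = 18.220114
  x_2 = 2.721526 - 0.271435/18.220114 = 2.706629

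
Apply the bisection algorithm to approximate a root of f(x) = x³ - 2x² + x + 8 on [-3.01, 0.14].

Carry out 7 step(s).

f(x) = x³ - 2x² + x + 8
Initial interval: [-3.01, 0.14]

Iteration 1:
  c_1 = (-3.010000 + 0.140000)/2 = -1.435000
  f(c_1) = f(-1.435000) = -0.508438
  f(a) × f(c) ≥ 0, new interval: [-1.435000, 0.140000]
Iteration 2:
  c_2 = (-1.435000 + 0.140000)/2 = -0.647500
  f(c_2) = f(-0.647500) = 6.242519
  f(a) × f(c) < 0, new interval: [-1.435000, -0.647500]
Iteration 3:
  c_3 = (-1.435000 + (-0.647500))/2 = -1.041250
  f(c_3) = f(-1.041250) = 3.661422
  f(a) × f(c) < 0, new interval: [-1.435000, -1.041250]
Iteration 4:
  c_4 = (-1.435000 + (-1.041250))/2 = -1.238125
  f(c_4) = f(-1.238125) = 1.797980
  f(a) × f(c) < 0, new interval: [-1.435000, -1.238125]
Iteration 5:
  c_5 = (-1.435000 + (-1.238125))/2 = -1.336562
  f(c_5) = f(-1.336562) = 0.703005
  f(a) × f(c) < 0, new interval: [-1.435000, -1.336562]
Iteration 6:
  c_6 = (-1.435000 + (-1.336562))/2 = -1.385781
  f(c_6) = f(-1.385781) = 0.112199
  f(a) × f(c) < 0, new interval: [-1.435000, -1.385781]
Iteration 7:
  c_7 = (-1.435000 + (-1.385781))/2 = -1.410391
  f(c_7) = f(-1.410391) = -0.194346
  f(a) × f(c) ≥ 0, new interval: [-1.410391, -1.385781]

After 7 iteration(s), the approximation is c_7 = -1.410391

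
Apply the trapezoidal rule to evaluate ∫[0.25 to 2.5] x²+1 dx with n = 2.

f(x) = x²+1
a = 0.25, b = 2.5, n = 2
h = (b - a)/n = 1.125000

Trapezoidal rule: (h/2)[f(x₀) + 2f(x₁) + 2f(x₂) + ... + f(xₙ)]

x_0 = 0.2500, f(x_0) = 1.062500, coefficient = 1
x_1 = 1.3750, f(x_1) = 2.890625, coefficient = 2
x_2 = 2.5000, f(x_2) = 7.250000, coefficient = 1

I ≈ (1.125000/2) × 14.093750 = 7.927734
Exact value: 7.453125
Error: 0.474609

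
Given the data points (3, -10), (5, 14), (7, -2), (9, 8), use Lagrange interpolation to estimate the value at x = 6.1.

Lagrange interpolation formula:
P(x) = Σ yᵢ × Lᵢ(x)
where Lᵢ(x) = Π_{j≠i} (x - xⱼ)/(xᵢ - xⱼ)

L_0(6.1) = (6.1 - 5)/(3 - 5) × (6.1 - 7)/(3 - 7) × (6.1 - 9)/(3 - 9) = -0.059813
L_1(6.1) = (6.1 - 3)/(5 - 3) × (6.1 - 7)/(5 - 7) × (6.1 - 9)/(5 - 9) = 0.505688
L_2(6.1) = (6.1 - 3)/(7 - 3) × (6.1 - 5)/(7 - 5) × (6.1 - 9)/(7 - 9) = 0.618062
L_3(6.1) = (6.1 - 3)/(9 - 3) × (6.1 - 5)/(9 - 5) × (6.1 - 7)/(9 - 7) = -0.063938

P(6.1) = (-10)×L_0(6.1) + 14×L_1(6.1) + (-2)×L_2(6.1) + 8×L_3(6.1)
P(6.1) = 5.930125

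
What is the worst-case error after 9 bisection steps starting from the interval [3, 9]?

Bisection error bound: |error| ≤ (b-a)/2^n
|error| ≤ (9 - 3)/2^9 = 6/2^9
|error| ≤ 0.0117187500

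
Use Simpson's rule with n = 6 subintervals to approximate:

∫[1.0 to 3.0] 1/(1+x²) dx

f(x) = 1/(1+x²)
a = 1.0, b = 3.0, n = 6
h = (b - a)/n = 0.333333

Simpson's rule: (h/3)[f(x₀) + 4f(x₁) + 2f(x₂) + ... + f(xₙ)]

x_0 = 1.0000, f(x_0) = 0.500000, coefficient = 1
x_1 = 1.3333, f(x_1) = 0.360000, coefficient = 4
x_2 = 1.6667, f(x_2) = 0.264706, coefficient = 2
x_3 = 2.0000, f(x_3) = 0.200000, coefficient = 4
x_4 = 2.3333, f(x_4) = 0.155172, coefficient = 2
x_5 = 2.6667, f(x_5) = 0.123288, coefficient = 4
x_6 = 3.0000, f(x_6) = 0.100000, coefficient = 1

I ≈ (0.333333/3) × 4.172907 = 0.463656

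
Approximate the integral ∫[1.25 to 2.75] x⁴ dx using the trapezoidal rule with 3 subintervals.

f(x) = x⁴
a = 1.25, b = 2.75, n = 3
h = (b - a)/n = 0.500000

Trapezoidal rule: (h/2)[f(x₀) + 2f(x₁) + 2f(x₂) + ... + f(xₙ)]

x_0 = 1.2500, f(x_0) = 2.441406, coefficient = 1
x_1 = 1.7500, f(x_1) = 9.378906, coefficient = 2
x_2 = 2.2500, f(x_2) = 25.628906, coefficient = 2
x_3 = 2.7500, f(x_3) = 57.191406, coefficient = 1

I ≈ (0.500000/2) × 129.648438 = 32.412109
Exact value: 30.844922
Error: 1.567187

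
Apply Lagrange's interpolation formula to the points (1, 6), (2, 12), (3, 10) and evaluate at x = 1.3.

Lagrange interpolation formula:
P(x) = Σ yᵢ × Lᵢ(x)
where Lᵢ(x) = Π_{j≠i} (x - xⱼ)/(xᵢ - xⱼ)

L_0(1.3) = (1.3 - 2)/(1 - 2) × (1.3 - 3)/(1 - 3) = 0.595000
L_1(1.3) = (1.3 - 1)/(2 - 1) × (1.3 - 3)/(2 - 3) = 0.510000
L_2(1.3) = (1.3 - 1)/(3 - 1) × (1.3 - 2)/(3 - 2) = -0.105000

P(1.3) = 6×L_0(1.3) + 12×L_1(1.3) + 10×L_2(1.3)
P(1.3) = 8.640000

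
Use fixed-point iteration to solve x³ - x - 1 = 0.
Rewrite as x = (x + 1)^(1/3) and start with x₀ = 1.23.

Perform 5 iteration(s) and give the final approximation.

Equation: x³ - x - 1 = 0
Fixed-point form: x = (x + 1)^(1/3)
x₀ = 1.23

x_1 = g(1.230000) = 1.306477
x_2 = g(1.306477) = 1.321244
x_3 = g(1.321244) = 1.324058
x_4 = g(1.324058) = 1.324593
x_5 = g(1.324593) = 1.324694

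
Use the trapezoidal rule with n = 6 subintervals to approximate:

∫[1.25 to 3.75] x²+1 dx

f(x) = x²+1
a = 1.25, b = 3.75, n = 6
h = (b - a)/n = 0.416667

Trapezoidal rule: (h/2)[f(x₀) + 2f(x₁) + 2f(x₂) + ... + f(xₙ)]

x_0 = 1.2500, f(x_0) = 2.562500, coefficient = 1
x_1 = 1.6667, f(x_1) = 3.777778, coefficient = 2
x_2 = 2.0833, f(x_2) = 5.340278, coefficient = 2
x_3 = 2.5000, f(x_3) = 7.250000, coefficient = 2
x_4 = 2.9167, f(x_4) = 9.506944, coefficient = 2
x_5 = 3.3333, f(x_5) = 12.111111, coefficient = 2
x_6 = 3.7500, f(x_6) = 15.062500, coefficient = 1

I ≈ (0.416667/2) × 93.597222 = 19.499421
Exact value: 19.427083
Error: 0.072338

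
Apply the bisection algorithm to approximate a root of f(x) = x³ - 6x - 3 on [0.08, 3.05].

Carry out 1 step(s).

f(x) = x³ - 6x - 3
Initial interval: [0.08, 3.05]

Iteration 1:
  c_1 = (0.080000 + 3.050000)/2 = 1.565000
  f(c_1) = f(1.565000) = -8.556963
  f(a) × f(c) ≥ 0, new interval: [1.565000, 3.050000]

After 1 iteration(s), the approximation is c_1 = 1.565000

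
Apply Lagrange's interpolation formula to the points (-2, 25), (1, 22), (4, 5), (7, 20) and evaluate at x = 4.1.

Lagrange interpolation formula:
P(x) = Σ yᵢ × Lᵢ(x)
where Lᵢ(x) = Π_{j≠i} (x - xⱼ)/(xᵢ - xⱼ)

L_0(4.1) = (4.1 - 1)/(-2 - 1) × (4.1 - 4)/(-2 - 4) × (4.1 - 7)/(-2 - 7) = 0.005549
L_1(4.1) = (4.1 - (-2))/(1 - (-2)) × (4.1 - 4)/(1 - 4) × (4.1 - 7)/(1 - 7) = -0.032759
L_2(4.1) = (4.1 - (-2))/(4 - (-2)) × (4.1 - 1)/(4 - 1) × (4.1 - 7)/(4 - 7) = 1.015537
L_3(4.1) = (4.1 - (-2))/(7 - (-2)) × (4.1 - 1)/(7 - 1) × (4.1 - 4)/(7 - 4) = 0.011673

P(4.1) = 25×L_0(4.1) + 22×L_1(4.1) + 5×L_2(4.1) + 20×L_3(4.1)
P(4.1) = 4.729173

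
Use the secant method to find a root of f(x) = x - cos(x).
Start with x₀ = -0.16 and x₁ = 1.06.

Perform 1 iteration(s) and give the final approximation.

f(x) = x - cos(x)
x₀ = -0.16, x₁ = 1.06

Secant formula: x_{n+1} = x_n - f(x_n)(x_n - x_{n-1})/(f(x_n) - f(x_{n-1}))

Iteration 1:
  f(-0.160000) = -1.147227
  f(1.060000) = 0.571128
  x_2 = 1.060000 - 0.571128×(1.060000 - (-0.160000))/(0.571128 - (-1.147227))
       = 0.654510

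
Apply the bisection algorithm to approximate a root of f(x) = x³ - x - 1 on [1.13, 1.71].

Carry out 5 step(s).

f(x) = x³ - x - 1
Initial interval: [1.13, 1.71]

Iteration 1:
  c_1 = (1.130000 + 1.710000)/2 = 1.420000
  f(c_1) = f(1.420000) = 0.443288
  f(a) × f(c) < 0, new interval: [1.130000, 1.420000]
Iteration 2:
  c_2 = (1.130000 + 1.420000)/2 = 1.275000
  f(c_2) = f(1.275000) = -0.202328
  f(a) × f(c) ≥ 0, new interval: [1.275000, 1.420000]
Iteration 3:
  c_3 = (1.275000 + 1.420000)/2 = 1.347500
  f(c_3) = f(1.347500) = 0.099232
  f(a) × f(c) < 0, new interval: [1.275000, 1.347500]
Iteration 4:
  c_4 = (1.275000 + 1.347500)/2 = 1.311250
  f(c_4) = f(1.311250) = -0.056717
  f(a) × f(c) ≥ 0, new interval: [1.311250, 1.347500]
Iteration 5:
  c_5 = (1.311250 + 1.347500)/2 = 1.329375
  f(c_5) = f(1.329375) = 0.019947
  f(a) × f(c) < 0, new interval: [1.311250, 1.329375]

After 5 iteration(s), the approximation is c_5 = 1.329375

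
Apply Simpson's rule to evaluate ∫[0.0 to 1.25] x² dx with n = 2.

f(x) = x²
a = 0.0, b = 1.25, n = 2
h = (b - a)/n = 0.625000

Simpson's rule: (h/3)[f(x₀) + 4f(x₁) + 2f(x₂) + ... + f(xₙ)]

x_0 = 0.0000, f(x_0) = 0.000000, coefficient = 1
x_1 = 0.6250, f(x_1) = 0.390625, coefficient = 4
x_2 = 1.2500, f(x_2) = 1.562500, coefficient = 1

I ≈ (0.625000/3) × 3.125000 = 0.651042
Exact value: 0.651042
Error: 0.000000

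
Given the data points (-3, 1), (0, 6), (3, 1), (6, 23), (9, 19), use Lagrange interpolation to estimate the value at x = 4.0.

Lagrange interpolation formula:
P(x) = Σ yᵢ × Lᵢ(x)
where Lᵢ(x) = Π_{j≠i} (x - xⱼ)/(xᵢ - xⱼ)

L_0(4.0) = (4.0 - 0)/(-3 - 0) × (4.0 - 3)/(-3 - 3) × (4.0 - 6)/(-3 - 6) × (4.0 - 9)/(-3 - 9) = 0.020576
L_1(4.0) = (4.0 - (-3))/(0 - (-3)) × (4.0 - 3)/(0 - 3) × (4.0 - 6)/(0 - 6) × (4.0 - 9)/(0 - 9) = -0.144033
L_2(4.0) = (4.0 - (-3))/(3 - (-3)) × (4.0 - 0)/(3 - 0) × (4.0 - 6)/(3 - 6) × (4.0 - 9)/(3 - 9) = 0.864198
L_3(4.0) = (4.0 - (-3))/(6 - (-3)) × (4.0 - 0)/(6 - 0) × (4.0 - 3)/(6 - 3) × (4.0 - 9)/(6 - 9) = 0.288066
L_4(4.0) = (4.0 - (-3))/(9 - (-3)) × (4.0 - 0)/(9 - 0) × (4.0 - 3)/(9 - 3) × (4.0 - 6)/(9 - 6) = -0.028807

P(4.0) = 1×L_0(4.0) + 6×L_1(4.0) + 1×L_2(4.0) + 23×L_3(4.0) + 19×L_4(4.0)
P(4.0) = 6.098765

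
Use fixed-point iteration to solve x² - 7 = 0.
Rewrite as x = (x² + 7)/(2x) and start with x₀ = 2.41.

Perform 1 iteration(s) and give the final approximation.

Equation: x² - 7 = 0
Fixed-point form: x = (x² + 7)/(2x)
x₀ = 2.41

x_1 = g(2.410000) = 2.657282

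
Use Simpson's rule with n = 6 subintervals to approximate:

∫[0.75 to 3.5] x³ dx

f(x) = x³
a = 0.75, b = 3.5, n = 6
h = (b - a)/n = 0.458333

Simpson's rule: (h/3)[f(x₀) + 4f(x₁) + 2f(x₂) + ... + f(xₙ)]

x_0 = 0.7500, f(x_0) = 0.421875, coefficient = 1
x_1 = 1.2083, f(x_1) = 1.764251, coefficient = 4
x_2 = 1.6667, f(x_2) = 4.629630, coefficient = 2
x_3 = 2.1250, f(x_3) = 9.595703, coefficient = 4
x_4 = 2.5833, f(x_4) = 17.240162, coefficient = 2
x_5 = 3.0417, f(x_5) = 28.140697, coefficient = 4
x_6 = 3.5000, f(x_6) = 42.875000, coefficient = 1

I ≈ (0.458333/3) × 245.039062 = 37.436523
Exact value: 37.436523
Error: 0.000000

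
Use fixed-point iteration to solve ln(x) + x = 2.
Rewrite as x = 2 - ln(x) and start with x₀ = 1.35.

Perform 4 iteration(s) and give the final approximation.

Equation: ln(x) + x = 2
Fixed-point form: x = 2 - ln(x)
x₀ = 1.35

x_1 = g(1.350000) = 1.699895
x_2 = g(1.699895) = 1.469433
x_3 = g(1.469433) = 1.615123
x_4 = g(1.615123) = 1.520589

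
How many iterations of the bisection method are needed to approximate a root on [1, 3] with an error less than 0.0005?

We need (b-a)/2^n ≤ 0.0005
(3 - 1)/2^n ≤ 0.0005
2/2^n ≤ 0.0005
2^n ≥ 4000
n ≥ log₂(4000) = 11.97
n ≥ 12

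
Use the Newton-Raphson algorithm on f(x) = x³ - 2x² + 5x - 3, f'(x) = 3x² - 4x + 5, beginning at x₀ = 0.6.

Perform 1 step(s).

f(x) = x³ - 2x² + 5x - 3
f'(x) = 3x² - 4x + 5
x₀ = 0.6

Newton-Raphson formula: x_{n+1} = x_n - f(x_n)/f'(x_n)

Iteration 1:
  f(0.600000) = -0.504000
  f'(0.600000) = 3.680000
  x_1 = 0.600000 - (-0.504000)/3.680000 = 0.736957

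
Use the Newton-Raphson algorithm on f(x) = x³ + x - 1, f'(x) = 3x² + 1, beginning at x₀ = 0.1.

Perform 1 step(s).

f(x) = x³ + x - 1
f'(x) = 3x² + 1
x₀ = 0.1

Newton-Raphson formula: x_{n+1} = x_n - f(x_n)/f'(x_n)

Iteration 1:
  f(0.100000) = -0.899000
  f'(0.100000) = 1.030000
  x_1 = 0.100000 - (-0.899000)/1.030000 = 0.972816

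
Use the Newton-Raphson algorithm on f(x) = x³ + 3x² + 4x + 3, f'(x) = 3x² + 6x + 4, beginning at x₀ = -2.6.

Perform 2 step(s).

f(x) = x³ + 3x² + 4x + 3
f'(x) = 3x² + 6x + 4
x₀ = -2.6

Newton-Raphson formula: x_{n+1} = x_n - f(x_n)/f'(x_n)

Iteration 1:
  f(-2.600000) = -4.696000
  f'(-2.600000) = 8.680000
  x_1 = -2.600000 - (-4.696000)/8.680000 = -2.058986
Iteration 2:
  f(-2.058986) = -1.246588
  f'(-2.058986) = 4.364355
  x_2 = -2.058986 - (-1.246588)/4.364355 = -1.773357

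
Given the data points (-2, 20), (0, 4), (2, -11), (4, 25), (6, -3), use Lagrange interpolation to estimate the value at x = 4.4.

Lagrange interpolation formula:
P(x) = Σ yᵢ × Lᵢ(x)
where Lᵢ(x) = Π_{j≠i} (x - xⱼ)/(xᵢ - xⱼ)

L_0(4.4) = (4.4 - 0)/(-2 - 0) × (4.4 - 2)/(-2 - 2) × (4.4 - 4)/(-2 - 4) × (4.4 - 6)/(-2 - 6) = -0.017600
L_1(4.4) = (4.4 - (-2))/(0 - (-2)) × (4.4 - 2)/(0 - 2) × (4.4 - 4)/(0 - 4) × (4.4 - 6)/(0 - 6) = 0.102400
L_2(4.4) = (4.4 - (-2))/(2 - (-2)) × (4.4 - 0)/(2 - 0) × (4.4 - 4)/(2 - 4) × (4.4 - 6)/(2 - 6) = -0.281600
L_3(4.4) = (4.4 - (-2))/(4 - (-2)) × (4.4 - 0)/(4 - 0) × (4.4 - 2)/(4 - 2) × (4.4 - 6)/(4 - 6) = 1.126400
L_4(4.4) = (4.4 - (-2))/(6 - (-2)) × (4.4 - 0)/(6 - 0) × (4.4 - 2)/(6 - 2) × (4.4 - 4)/(6 - 4) = 0.070400

P(4.4) = 20×L_0(4.4) + 4×L_1(4.4) + (-11)×L_2(4.4) + 25×L_3(4.4) + (-3)×L_4(4.4)
P(4.4) = 31.104000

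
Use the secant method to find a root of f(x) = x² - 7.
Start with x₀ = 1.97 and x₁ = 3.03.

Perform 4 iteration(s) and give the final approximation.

f(x) = x² - 7
x₀ = 1.97, x₁ = 3.03

Secant formula: x_{n+1} = x_n - f(x_n)(x_n - x_{n-1})/(f(x_n) - f(x_{n-1}))

Iteration 1:
  f(1.970000) = -3.119100
  f(3.030000) = 2.180900
  x_2 = 3.030000 - 2.180900×(3.030000 - 1.970000)/(2.180900 - (-3.119100))
       = 2.593820
Iteration 2:
  f(3.030000) = 2.180900
  f(2.593820) = -0.272098
  x_3 = 2.593820 - (-0.272098)×(2.593820 - 3.030000)/(-0.272098 - 2.180900)
       = 2.642203
Iteration 3:
  f(2.593820) = -0.272098
  f(2.642203) = -0.018763
  x_4 = 2.642203 - (-0.018763)×(2.642203 - 2.593820)/(-0.018763 - (-0.272098))
       = 2.645787
Iteration 4:
  f(2.642203) = -0.018763
  f(2.645787) = 0.000186
  x_5 = 2.645787 - 0.000186×(2.645787 - 2.642203)/(0.000186 - (-0.018763))
       = 2.645751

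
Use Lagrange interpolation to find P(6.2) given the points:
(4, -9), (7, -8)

Lagrange interpolation formula:
P(x) = Σ yᵢ × Lᵢ(x)
where Lᵢ(x) = Π_{j≠i} (x - xⱼ)/(xᵢ - xⱼ)

L_0(6.2) = (6.2 - 7)/(4 - 7) = 0.266667
L_1(6.2) = (6.2 - 4)/(7 - 4) = 0.733333

P(6.2) = (-9)×L_0(6.2) + (-8)×L_1(6.2)
P(6.2) = -8.266667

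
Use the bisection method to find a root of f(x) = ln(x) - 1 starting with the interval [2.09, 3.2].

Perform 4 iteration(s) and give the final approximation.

f(x) = ln(x) - 1
Initial interval: [2.09, 3.2]

Iteration 1:
  c_1 = (2.090000 + 3.200000)/2 = 2.645000
  f(c_1) = f(2.645000) = -0.027329
  f(a) × f(c) ≥ 0, new interval: [2.645000, 3.200000]
Iteration 2:
  c_2 = (2.645000 + 3.200000)/2 = 2.922500
  f(c_2) = f(2.922500) = 0.072439
  f(a) × f(c) < 0, new interval: [2.645000, 2.922500]
Iteration 3:
  c_3 = (2.645000 + 2.922500)/2 = 2.783750
  f(c_3) = f(2.783750) = 0.023799
  f(a) × f(c) < 0, new interval: [2.645000, 2.783750]
Iteration 4:
  c_4 = (2.645000 + 2.783750)/2 = 2.714375
  f(c_4) = f(2.714375) = -0.001438
  f(a) × f(c) ≥ 0, new interval: [2.714375, 2.783750]

After 4 iteration(s), the approximation is c_4 = 2.714375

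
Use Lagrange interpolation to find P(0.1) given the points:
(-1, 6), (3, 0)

Lagrange interpolation formula:
P(x) = Σ yᵢ × Lᵢ(x)
where Lᵢ(x) = Π_{j≠i} (x - xⱼ)/(xᵢ - xⱼ)

L_0(0.1) = (0.1 - 3)/(-1 - 3) = 0.725000
L_1(0.1) = (0.1 - (-1))/(3 - (-1)) = 0.275000

P(0.1) = 6×L_0(0.1) + 0×L_1(0.1)
P(0.1) = 4.350000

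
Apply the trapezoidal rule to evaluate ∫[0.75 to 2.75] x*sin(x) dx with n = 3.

f(x) = x*sin(x)
a = 0.75, b = 2.75, n = 3
h = (b - a)/n = 0.666667

Trapezoidal rule: (h/2)[f(x₀) + 2f(x₁) + 2f(x₂) + ... + f(xₙ)]

x_0 = 0.7500, f(x_0) = 0.511229, coefficient = 1
x_1 = 1.4167, f(x_1) = 1.399873, coefficient = 2
x_2 = 2.0833, f(x_2) = 1.815632, coefficient = 2
x_3 = 2.7500, f(x_3) = 1.049568, coefficient = 1

I ≈ (0.666667/2) × 7.991806 = 2.663935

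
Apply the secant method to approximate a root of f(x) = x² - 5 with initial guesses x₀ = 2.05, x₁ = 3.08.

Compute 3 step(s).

f(x) = x² - 5
x₀ = 2.05, x₁ = 3.08

Secant formula: x_{n+1} = x_n - f(x_n)(x_n - x_{n-1})/(f(x_n) - f(x_{n-1}))

Iteration 1:
  f(2.050000) = -0.797500
  f(3.080000) = 4.486400
  x_2 = 3.080000 - 4.486400×(3.080000 - 2.050000)/(4.486400 - (-0.797500))
       = 2.205458
Iteration 2:
  f(3.080000) = 4.486400
  f(2.205458) = -0.135955
  x_3 = 2.205458 - (-0.135955)×(2.205458 - 3.080000)/(-0.135955 - 4.486400)
       = 2.231180
Iteration 3:
  f(2.205458) = -0.135955
  f(2.231180) = -0.021834
  x_4 = 2.231180 - (-0.021834)×(2.231180 - 2.205458)/(-0.021834 - (-0.135955))
       = 2.236102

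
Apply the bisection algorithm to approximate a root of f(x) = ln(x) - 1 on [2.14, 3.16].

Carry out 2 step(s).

f(x) = ln(x) - 1
Initial interval: [2.14, 3.16]

Iteration 1:
  c_1 = (2.140000 + 3.160000)/2 = 2.650000
  f(c_1) = f(2.650000) = -0.025440
  f(a) × f(c) ≥ 0, new interval: [2.650000, 3.160000]
Iteration 2:
  c_2 = (2.650000 + 3.160000)/2 = 2.905000
  f(c_2) = f(2.905000) = 0.066433
  f(a) × f(c) < 0, new interval: [2.650000, 2.905000]

After 2 iteration(s), the approximation is c_2 = 2.905000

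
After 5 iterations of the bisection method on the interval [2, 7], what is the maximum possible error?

Bisection error bound: |error| ≤ (b-a)/2^n
|error| ≤ (7 - 2)/2^5 = 5/2^5
|error| ≤ 0.1562500000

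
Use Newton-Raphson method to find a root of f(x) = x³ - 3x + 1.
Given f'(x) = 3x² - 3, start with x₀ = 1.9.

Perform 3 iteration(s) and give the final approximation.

f(x) = x³ - 3x + 1
f'(x) = 3x² - 3
x₀ = 1.9

Newton-Raphson formula: x_{n+1} = x_n - f(x_n)/f'(x_n)

Iteration 1:
  f(1.900000) = 2.159000
  f'(1.900000) = 7.830000
  x_1 = 1.900000 - 2.159000/7.830000 = 1.624266
Iteration 2:
  f(1.624266) = 0.412404
  f'(1.624266) = 4.914717
  x_2 = 1.624266 - 0.412404/4.914717 = 1.540354
Iteration 3:
  f(1.540354) = 0.033720
  f'(1.540354) = 4.118068
  x_3 = 1.540354 - 0.033720/4.118068 = 1.532165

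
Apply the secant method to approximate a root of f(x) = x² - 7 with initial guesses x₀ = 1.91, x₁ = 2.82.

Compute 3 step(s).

f(x) = x² - 7
x₀ = 1.91, x₁ = 2.82

Secant formula: x_{n+1} = x_n - f(x_n)(x_n - x_{n-1})/(f(x_n) - f(x_{n-1}))

Iteration 1:
  f(1.910000) = -3.351900
  f(2.820000) = 0.952400
  x_2 = 2.820000 - 0.952400×(2.820000 - 1.910000)/(0.952400 - (-3.351900))
       = 2.618647
Iteration 2:
  f(2.820000) = 0.952400
  f(2.618647) = -0.142688
  x_3 = 2.618647 - (-0.142688)×(2.618647 - 2.820000)/(-0.142688 - 0.952400)
       = 2.644883
Iteration 3:
  f(2.618647) = -0.142688
  f(2.644883) = -0.004594
  x_4 = 2.644883 - (-0.004594)×(2.644883 - 2.618647)/(-0.004594 - (-0.142688))
       = 2.645756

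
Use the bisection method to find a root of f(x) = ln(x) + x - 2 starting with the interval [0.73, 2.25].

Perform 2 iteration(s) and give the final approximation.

f(x) = ln(x) + x - 2
Initial interval: [0.73, 2.25]

Iteration 1:
  c_1 = (0.730000 + 2.250000)/2 = 1.490000
  f(c_1) = f(1.490000) = -0.111224
  f(a) × f(c) ≥ 0, new interval: [1.490000, 2.250000]
Iteration 2:
  c_2 = (1.490000 + 2.250000)/2 = 1.870000
  f(c_2) = f(1.870000) = 0.495938
  f(a) × f(c) < 0, new interval: [1.490000, 1.870000]

After 2 iteration(s), the approximation is c_2 = 1.870000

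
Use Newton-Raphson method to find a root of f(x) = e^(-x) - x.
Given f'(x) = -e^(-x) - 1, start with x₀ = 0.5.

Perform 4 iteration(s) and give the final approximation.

f(x) = e^(-x) - x
f'(x) = -e^(-x) - 1
x₀ = 0.5

Newton-Raphson formula: x_{n+1} = x_n - f(x_n)/f'(x_n)

Iteration 1:
  f(0.500000) = 0.106531
  f'(0.500000) = -1.606531
  x_1 = 0.500000 - 0.106531/(-1.606531) = 0.566311
Iteration 2:
  f(0.566311) = 0.001305
  f'(0.566311) = -1.567616
  x_2 = 0.566311 - 0.001305/(-1.567616) = 0.567143
Iteration 3:
  f(0.567143) = 0.000000
  f'(0.567143) = -1.567143
  x_3 = 0.567143 - 0.000000/(-1.567143) = 0.567143
Iteration 4:
  f(0.567143) = 0.000000
  f'(0.567143) = -1.567143
  x_4 = 0.567143 - 0.000000/(-1.567143) = 0.567143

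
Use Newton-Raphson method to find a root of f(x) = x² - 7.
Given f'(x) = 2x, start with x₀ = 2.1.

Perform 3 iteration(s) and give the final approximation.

f(x) = x² - 7
f'(x) = 2x
x₀ = 2.1

Newton-Raphson formula: x_{n+1} = x_n - f(x_n)/f'(x_n)

Iteration 1:
  f(2.100000) = -2.590000
  f'(2.100000) = 4.200000
  x_1 = 2.100000 - (-2.590000)/4.200000 = 2.716667
Iteration 2:
  f(2.716667) = 0.380278
  f'(2.716667) = 5.433333
  x_2 = 2.716667 - 0.380278/5.433333 = 2.646677
Iteration 3:
  f(2.646677) = 0.004899
  f'(2.646677) = 5.293354
  x_3 = 2.646677 - 0.004899/5.293354 = 2.645751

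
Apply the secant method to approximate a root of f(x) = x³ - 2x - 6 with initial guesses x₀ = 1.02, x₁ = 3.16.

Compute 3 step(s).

f(x) = x³ - 2x - 6
x₀ = 1.02, x₁ = 3.16

Secant formula: x_{n+1} = x_n - f(x_n)(x_n - x_{n-1})/(f(x_n) - f(x_{n-1}))

Iteration 1:
  f(1.020000) = -6.978792
  f(3.160000) = 19.234496
  x_2 = 3.160000 - 19.234496×(3.160000 - 1.020000)/(19.234496 - (-6.978792))
       = 1.589735
Iteration 2:
  f(3.160000) = 19.234496
  f(1.589735) = -5.161803
  x_3 = 1.589735 - (-5.161803)×(1.589735 - 3.160000)/(-5.161803 - 19.234496)
       = 1.921973
Iteration 3:
  f(1.589735) = -5.161803
  f(1.921973) = -2.744211
  x_4 = 1.921973 - (-2.744211)×(1.921973 - 1.589735)/(-2.744211 - (-5.161803))
       = 2.299098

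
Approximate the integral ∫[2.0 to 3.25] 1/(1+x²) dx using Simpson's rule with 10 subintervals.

f(x) = 1/(1+x²)
a = 2.0, b = 3.25, n = 10
h = (b - a)/n = 0.125000

Simpson's rule: (h/3)[f(x₀) + 4f(x₁) + 2f(x₂) + ... + f(xₙ)]

x_0 = 2.0000, f(x_0) = 0.200000, coefficient = 1
x_1 = 2.1250, f(x_1) = 0.181303, coefficient = 4
x_2 = 2.2500, f(x_2) = 0.164948, coefficient = 2
x_3 = 2.3750, f(x_3) = 0.150588, coefficient = 4
x_4 = 2.5000, f(x_4) = 0.137931, coefficient = 2
x_5 = 2.6250, f(x_5) = 0.126733, coefficient = 4
x_6 = 2.7500, f(x_6) = 0.116788, coefficient = 2
x_7 = 2.8750, f(x_7) = 0.107926, coefficient = 4
x_8 = 3.0000, f(x_8) = 0.100000, coefficient = 2
x_9 = 3.1250, f(x_9) = 0.092888, coefficient = 4
x_10 = 3.2500, f(x_10) = 0.086486, coefficient = 1

I ≈ (0.125000/3) × 3.963574 = 0.165149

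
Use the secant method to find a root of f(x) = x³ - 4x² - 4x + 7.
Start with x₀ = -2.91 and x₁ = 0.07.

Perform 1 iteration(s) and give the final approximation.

f(x) = x³ - 4x² - 4x + 7
x₀ = -2.91, x₁ = 0.07

Secant formula: x_{n+1} = x_n - f(x_n)(x_n - x_{n-1})/(f(x_n) - f(x_{n-1}))

Iteration 1:
  f(-2.910000) = -39.874571
  f(0.070000) = 6.700743
  x_2 = 0.070000 - 6.700743×(0.070000 - (-2.910000))/(6.700743 - (-39.874571))
       = -0.358730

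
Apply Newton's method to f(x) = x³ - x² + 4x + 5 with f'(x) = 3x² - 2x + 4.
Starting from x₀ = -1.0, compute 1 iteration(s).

f(x) = x³ - x² + 4x + 5
f'(x) = 3x² - 2x + 4
x₀ = -1.0

Newton-Raphson formula: x_{n+1} = x_n - f(x_n)/f'(x_n)

Iteration 1:
  f(-1.000000) = -1.000000
  f'(-1.000000) = 9.000000
  x_1 = -1.000000 - (-1.000000)/9.000000 = -0.888889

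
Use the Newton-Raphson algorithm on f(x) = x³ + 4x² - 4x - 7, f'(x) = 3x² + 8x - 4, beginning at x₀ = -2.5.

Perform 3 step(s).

f(x) = x³ + 4x² - 4x - 7
f'(x) = 3x² + 8x - 4
x₀ = -2.5

Newton-Raphson formula: x_{n+1} = x_n - f(x_n)/f'(x_n)

Iteration 1:
  f(-2.500000) = 12.375000
  f'(-2.500000) = -5.250000
  x_1 = -2.500000 - 12.375000/(-5.250000) = -0.142857
Iteration 2:
  f(-0.142857) = -6.349854
  f'(-0.142857) = -5.081633
  x_2 = -0.142857 - (-6.349854)/(-5.081633) = -1.392427
Iteration 3:
  f(-1.392427) = 3.625407
  f'(-1.392427) = -9.322857
  x_3 = -1.392427 - 3.625407/(-9.322857) = -1.003554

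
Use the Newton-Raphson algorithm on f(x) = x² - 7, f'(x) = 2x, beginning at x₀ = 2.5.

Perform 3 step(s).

f(x) = x² - 7
f'(x) = 2x
x₀ = 2.5

Newton-Raphson formula: x_{n+1} = x_n - f(x_n)/f'(x_n)

Iteration 1:
  f(2.500000) = -0.750000
  f'(2.500000) = 5.000000
  x_1 = 2.500000 - (-0.750000)/5.000000 = 2.650000
Iteration 2:
  f(2.650000) = 0.022500
  f'(2.650000) = 5.300000
  x_2 = 2.650000 - 0.022500/5.300000 = 2.645755
Iteration 3:
  f(2.645755) = 0.000018
  f'(2.645755) = 5.291509
  x_3 = 2.645755 - 0.000018/5.291509 = 2.645751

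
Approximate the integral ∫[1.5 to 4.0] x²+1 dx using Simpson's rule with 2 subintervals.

f(x) = x²+1
a = 1.5, b = 4.0, n = 2
h = (b - a)/n = 1.250000

Simpson's rule: (h/3)[f(x₀) + 4f(x₁) + 2f(x₂) + ... + f(xₙ)]

x_0 = 1.5000, f(x_0) = 3.250000, coefficient = 1
x_1 = 2.7500, f(x_1) = 8.562500, coefficient = 4
x_2 = 4.0000, f(x_2) = 17.000000, coefficient = 1

I ≈ (1.250000/3) × 54.500000 = 22.708333
Exact value: 22.708333
Error: 0.000000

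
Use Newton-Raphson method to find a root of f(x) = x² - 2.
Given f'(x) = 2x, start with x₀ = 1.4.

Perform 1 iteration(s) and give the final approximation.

f(x) = x² - 2
f'(x) = 2x
x₀ = 1.4

Newton-Raphson formula: x_{n+1} = x_n - f(x_n)/f'(x_n)

Iteration 1:
  f(1.400000) = -0.040000
  f'(1.400000) = 2.800000
  x_1 = 1.400000 - (-0.040000)/2.800000 = 1.414286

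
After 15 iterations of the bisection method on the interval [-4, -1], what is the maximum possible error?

Bisection error bound: |error| ≤ (b-a)/2^n
|error| ≤ (-1 - (-4))/2^15 = 3/2^15
|error| ≤ 0.0000915527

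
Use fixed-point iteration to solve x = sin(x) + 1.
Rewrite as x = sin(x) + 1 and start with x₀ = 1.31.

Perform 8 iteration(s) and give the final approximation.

Equation: x = sin(x) + 1
Fixed-point form: x = sin(x) + 1
x₀ = 1.31

x_1 = g(1.310000) = 1.966185
x_2 = g(1.966185) = 1.922847
x_3 = g(1.922847) = 1.938668
x_4 = g(1.938668) = 1.933095
x_5 = g(1.933095) = 1.935085
x_6 = g(1.935085) = 1.934378
x_7 = g(1.934378) = 1.934629
x_8 = g(1.934629) = 1.934540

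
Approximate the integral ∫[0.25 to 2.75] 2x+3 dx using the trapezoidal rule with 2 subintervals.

f(x) = 2x+3
a = 0.25, b = 2.75, n = 2
h = (b - a)/n = 1.250000

Trapezoidal rule: (h/2)[f(x₀) + 2f(x₁) + 2f(x₂) + ... + f(xₙ)]

x_0 = 0.2500, f(x_0) = 3.500000, coefficient = 1
x_1 = 1.5000, f(x_1) = 6.000000, coefficient = 2
x_2 = 2.7500, f(x_2) = 8.500000, coefficient = 1

I ≈ (1.250000/2) × 24.000000 = 15.000000
Exact value: 15.000000
Error: 0.000000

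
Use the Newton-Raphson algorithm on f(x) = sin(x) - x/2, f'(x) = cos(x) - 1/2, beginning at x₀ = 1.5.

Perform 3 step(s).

f(x) = sin(x) - x/2
f'(x) = cos(x) - 1/2
x₀ = 1.5

Newton-Raphson formula: x_{n+1} = x_n - f(x_n)/f'(x_n)

Iteration 1:
  f(1.500000) = 0.247495
  f'(1.500000) = -0.429263
  x_1 = 1.500000 - 0.247495/(-0.429263) = 2.076558
Iteration 2:
  f(2.076558) = -0.163473
  f'(2.076558) = -0.984474
  x_2 = 2.076558 - (-0.163473)/(-0.984474) = 1.910507
Iteration 3:
  f(1.910507) = -0.012402
  f'(1.910507) = -0.833214
  x_3 = 1.910507 - (-0.012402)/(-0.833214) = 1.895622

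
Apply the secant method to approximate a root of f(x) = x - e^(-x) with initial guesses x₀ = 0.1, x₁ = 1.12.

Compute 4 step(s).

f(x) = x - e^(-x)
x₀ = 0.1, x₁ = 1.12

Secant formula: x_{n+1} = x_n - f(x_n)(x_n - x_{n-1})/(f(x_n) - f(x_{n-1}))

Iteration 1:
  f(0.100000) = -0.804837
  f(1.120000) = 0.793720
  x_2 = 1.120000 - 0.793720×(1.120000 - 0.100000)/(0.793720 - (-0.804837))
       = 0.613547
Iteration 2:
  f(1.120000) = 0.793720
  f(0.613547) = 0.072120
  x_3 = 0.613547 - 0.072120×(0.613547 - 1.120000)/(0.072120 - 0.793720)
       = 0.562930
Iteration 3:
  f(0.613547) = 0.072120
  f(0.562930) = -0.006608
  x_4 = 0.562930 - (-0.006608)×(0.562930 - 0.613547)/(-0.006608 - 0.072120)
       = 0.567178
Iteration 4:
  f(0.562930) = -0.006608
  f(0.567178) = 0.000055
  x_5 = 0.567178 - 0.000055×(0.567178 - 0.562930)/(0.000055 - (-0.006608))
       = 0.567143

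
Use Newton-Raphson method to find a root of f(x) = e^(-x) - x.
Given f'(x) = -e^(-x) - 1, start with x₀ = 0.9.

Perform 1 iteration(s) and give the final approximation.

f(x) = e^(-x) - x
f'(x) = -e^(-x) - 1
x₀ = 0.9

Newton-Raphson formula: x_{n+1} = x_n - f(x_n)/f'(x_n)

Iteration 1:
  f(0.900000) = -0.493430
  f'(0.900000) = -1.406570
  x_1 = 0.900000 - (-0.493430)/(-1.406570) = 0.549196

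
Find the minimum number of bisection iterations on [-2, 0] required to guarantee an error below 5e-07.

We need (b-a)/2^n ≤ 5e-07
(0 - (-2))/2^n ≤ 5e-07
2/2^n ≤ 5e-07
2^n ≥ 4000000
n ≥ log₂(4000000) = 21.93
n ≥ 22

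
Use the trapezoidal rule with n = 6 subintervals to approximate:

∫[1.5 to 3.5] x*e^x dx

f(x) = x*e^x
a = 1.5, b = 3.5, n = 6
h = (b - a)/n = 0.333333

Trapezoidal rule: (h/2)[f(x₀) + 2f(x₁) + 2f(x₂) + ... + f(xₙ)]

x_0 = 1.5000, f(x_0) = 6.722534, coefficient = 1
x_1 = 1.8333, f(x_1) = 11.466952, coefficient = 2
x_2 = 2.1667, f(x_2) = 18.913133, coefficient = 2
x_3 = 2.5000, f(x_3) = 30.456235, coefficient = 2
x_4 = 2.8333, f(x_4) = 48.172446, coefficient = 2
x_5 = 3.1667, f(x_5) = 75.139484, coefficient = 2
x_6 = 3.5000, f(x_6) = 115.904082, coefficient = 1

I ≈ (0.333333/2) × 490.923117 = 81.820519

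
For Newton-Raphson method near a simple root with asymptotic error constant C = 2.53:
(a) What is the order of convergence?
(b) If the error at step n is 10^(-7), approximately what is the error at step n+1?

(a) Newton-Raphson has quadratic (order 2) convergence near simple roots.
    This means |e_{n+1}| ≈ C|e_n|².

(b) With |e_n| = 10^(-7) and C = 2.53:
    |e_{n+1}| ≈ 2.53 × (10^(-7))² = 2.53 × 10^(-14)

(a) 2 (quadratic); (b) |e_{n+1}| ≈ 2.530e-14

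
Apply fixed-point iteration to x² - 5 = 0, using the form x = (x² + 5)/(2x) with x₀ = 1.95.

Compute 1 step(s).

Equation: x² - 5 = 0
Fixed-point form: x = (x² + 5)/(2x)
x₀ = 1.95

x_1 = g(1.950000) = 2.257051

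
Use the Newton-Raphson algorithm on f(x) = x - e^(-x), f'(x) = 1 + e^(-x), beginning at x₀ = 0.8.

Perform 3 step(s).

f(x) = x - e^(-x)
f'(x) = 1 + e^(-x)
x₀ = 0.8

Newton-Raphson formula: x_{n+1} = x_n - f(x_n)/f'(x_n)

Iteration 1:
  f(0.800000) = 0.350671
  f'(0.800000) = 1.449329
  x_1 = 0.800000 - 0.350671/1.449329 = 0.558046
Iteration 2:
  f(0.558046) = -0.014280
  f'(0.558046) = 1.572326
  x_2 = 0.558046 - (-0.014280)/1.572326 = 0.567128
Iteration 3:
  f(0.567128) = -0.000024
  f'(0.567128) = 1.567152
  x_3 = 0.567128 - (-0.000024)/1.567152 = 0.567143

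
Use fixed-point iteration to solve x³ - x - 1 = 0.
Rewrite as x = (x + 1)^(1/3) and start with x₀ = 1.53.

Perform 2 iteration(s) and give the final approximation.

Equation: x³ - x - 1 = 0
Fixed-point form: x = (x + 1)^(1/3)
x₀ = 1.53

x_1 = g(1.530000) = 1.362616
x_2 = g(1.362616) = 1.331878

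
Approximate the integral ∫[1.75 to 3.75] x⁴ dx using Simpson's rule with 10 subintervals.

f(x) = x⁴
a = 1.75, b = 3.75, n = 10
h = (b - a)/n = 0.200000

Simpson's rule: (h/3)[f(x₀) + 4f(x₁) + 2f(x₂) + ... + f(xₙ)]

x_0 = 1.7500, f(x_0) = 9.378906, coefficient = 1
x_1 = 1.9500, f(x_1) = 14.459006, coefficient = 4
x_2 = 2.1500, f(x_2) = 21.367506, coefficient = 2
x_3 = 2.3500, f(x_3) = 30.498006, coefficient = 4
x_4 = 2.5500, f(x_4) = 42.282506, coefficient = 2
x_5 = 2.7500, f(x_5) = 57.191406, coefficient = 4
x_6 = 2.9500, f(x_6) = 75.733506, coefficient = 2
x_7 = 3.1500, f(x_7) = 98.456006, coefficient = 4
x_8 = 3.3500, f(x_8) = 125.944506, coefficient = 2
x_9 = 3.5500, f(x_9) = 158.823006, coefficient = 4
x_10 = 3.7500, f(x_10) = 197.753906, coefficient = 1

I ≈ (0.200000/3) × 2175.498588 = 145.033239
Exact value: 145.032813
Error: 0.000427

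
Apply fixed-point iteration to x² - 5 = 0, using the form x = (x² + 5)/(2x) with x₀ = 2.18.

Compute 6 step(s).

Equation: x² - 5 = 0
Fixed-point form: x = (x² + 5)/(2x)
x₀ = 2.18

x_1 = g(2.180000) = 2.236789
x_2 = g(2.236789) = 2.236068
x_3 = g(2.236068) = 2.236068
x_4 = g(2.236068) = 2.236068
x_5 = g(2.236068) = 2.236068
x_6 = g(2.236068) = 2.236068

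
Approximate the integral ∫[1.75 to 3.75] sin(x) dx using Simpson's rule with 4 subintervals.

f(x) = sin(x)
a = 1.75, b = 3.75, n = 4
h = (b - a)/n = 0.500000

Simpson's rule: (h/3)[f(x₀) + 4f(x₁) + 2f(x₂) + ... + f(xₙ)]

x_0 = 1.7500, f(x_0) = 0.983986, coefficient = 1
x_1 = 2.2500, f(x_1) = 0.778073, coefficient = 4
x_2 = 2.7500, f(x_2) = 0.381661, coefficient = 2
x_3 = 3.2500, f(x_3) = -0.108195, coefficient = 4
x_4 = 3.7500, f(x_4) = -0.571561, coefficient = 1

I ≈ (0.500000/3) × 3.855259 = 0.642543
Exact value: 0.642313
Error: 0.000230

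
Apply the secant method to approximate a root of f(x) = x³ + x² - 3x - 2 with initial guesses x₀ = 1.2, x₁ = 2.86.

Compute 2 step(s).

f(x) = x³ + x² - 3x - 2
x₀ = 1.2, x₁ = 2.86

Secant formula: x_{n+1} = x_n - f(x_n)(x_n - x_{n-1})/(f(x_n) - f(x_{n-1}))

Iteration 1:
  f(1.200000) = -2.432000
  f(2.860000) = 20.993256
  x_2 = 2.860000 - 20.993256×(2.860000 - 1.200000)/(20.993256 - (-2.432000))
       = 1.372340
Iteration 2:
  f(2.860000) = 20.993256
  f(1.372340) = -1.649149
  x_3 = 1.372340 - (-1.649149)×(1.372340 - 2.860000)/(-1.649149 - 20.993256)
       = 1.480693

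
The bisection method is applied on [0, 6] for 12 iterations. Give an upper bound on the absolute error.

Bisection error bound: |error| ≤ (b-a)/2^n
|error| ≤ (6 - 0)/2^12 = 6/2^12
|error| ≤ 0.0014648438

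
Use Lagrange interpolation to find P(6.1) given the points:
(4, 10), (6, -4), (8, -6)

Lagrange interpolation formula:
P(x) = Σ yᵢ × Lᵢ(x)
where Lᵢ(x) = Π_{j≠i} (x - xⱼ)/(xᵢ - xⱼ)

L_0(6.1) = (6.1 - 6)/(4 - 6) × (6.1 - 8)/(4 - 8) = -0.023750
L_1(6.1) = (6.1 - 4)/(6 - 4) × (6.1 - 8)/(6 - 8) = 0.997500
L_2(6.1) = (6.1 - 4)/(8 - 4) × (6.1 - 6)/(8 - 6) = 0.026250

P(6.1) = 10×L_0(6.1) + (-4)×L_1(6.1) + (-6)×L_2(6.1)
P(6.1) = -4.385000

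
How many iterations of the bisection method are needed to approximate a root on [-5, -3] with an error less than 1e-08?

We need (b-a)/2^n ≤ 1e-08
(-3 - (-5))/2^n ≤ 1e-08
2/2^n ≤ 1e-08
2^n ≥ 200000000
n ≥ log₂(200000000) = 27.58
n ≥ 28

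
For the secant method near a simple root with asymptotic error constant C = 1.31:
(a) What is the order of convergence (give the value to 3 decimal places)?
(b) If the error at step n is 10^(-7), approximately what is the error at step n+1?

(a) Secant method has superlinear convergence with order φ = (1+√5)/2 ≈ 1.618.
    This means |e_{n+1}| ≈ C|e_n|^1.618.

(b) With |e_n| = 10^(-7) and C = 1.31:
    |e_{n+1}| ≈ 1.31 × (10^(-7))^1.618 = 1.31 × 10^(-11.33)

(a) ≈ 1.618 (golden ratio); (b) |e_{n+1}| ≈ 6.181e-12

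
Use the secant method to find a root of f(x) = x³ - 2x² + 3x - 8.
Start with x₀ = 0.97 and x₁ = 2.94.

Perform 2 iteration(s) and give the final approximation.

f(x) = x³ - 2x² + 3x - 8
x₀ = 0.97, x₁ = 2.94

Secant formula: x_{n+1} = x_n - f(x_n)(x_n - x_{n-1})/(f(x_n) - f(x_{n-1}))

Iteration 1:
  f(0.970000) = -6.059127
  f(2.940000) = 8.944984
  x_2 = 2.940000 - 8.944984×(2.940000 - 0.970000)/(8.944984 - (-6.059127))
       = 1.765547
Iteration 2:
  f(2.940000) = 8.944984
  f(1.765547) = -3.434184
  x_3 = 1.765547 - (-3.434184)×(1.765547 - 2.940000)/(-3.434184 - 8.944984)
       = 2.091360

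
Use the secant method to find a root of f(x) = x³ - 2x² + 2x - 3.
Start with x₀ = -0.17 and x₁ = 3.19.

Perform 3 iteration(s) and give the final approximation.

f(x) = x³ - 2x² + 2x - 3
x₀ = -0.17, x₁ = 3.19

Secant formula: x_{n+1} = x_n - f(x_n)(x_n - x_{n-1})/(f(x_n) - f(x_{n-1}))

Iteration 1:
  f(-0.170000) = -3.402713
  f(3.190000) = 15.489559
  x_2 = 3.190000 - 15.489559×(3.190000 - (-0.170000))/(15.489559 - (-3.402713))
       = 0.435174
Iteration 2:
  f(3.190000) = 15.489559
  f(0.435174) = -2.425993
  x_3 = 0.435174 - (-2.425993)×(0.435174 - 3.190000)/(-2.425993 - 15.489559)
       = 0.808213
Iteration 3:
  f(0.435174) = -2.425993
  f(0.808213) = -2.162059
  x_4 = 0.808213 - (-2.162059)×(0.808213 - 0.435174)/(-2.162059 - (-2.425993))
       = 3.864024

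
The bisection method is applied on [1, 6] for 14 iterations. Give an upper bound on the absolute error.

Bisection error bound: |error| ≤ (b-a)/2^n
|error| ≤ (6 - 1)/2^14 = 5/2^14
|error| ≤ 0.0003051758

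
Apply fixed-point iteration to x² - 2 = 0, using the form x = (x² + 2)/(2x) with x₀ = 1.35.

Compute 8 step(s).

Equation: x² - 2 = 0
Fixed-point form: x = (x² + 2)/(2x)
x₀ = 1.35

x_1 = g(1.350000) = 1.415741
x_2 = g(1.415741) = 1.414214
x_3 = g(1.414214) = 1.414214
x_4 = g(1.414214) = 1.414214
x_5 = g(1.414214) = 1.414214
x_6 = g(1.414214) = 1.414214
x_7 = g(1.414214) = 1.414214
x_8 = g(1.414214) = 1.414214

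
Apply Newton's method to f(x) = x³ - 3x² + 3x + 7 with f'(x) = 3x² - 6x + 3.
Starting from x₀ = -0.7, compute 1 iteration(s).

f(x) = x³ - 3x² + 3x + 7
f'(x) = 3x² - 6x + 3
x₀ = -0.7

Newton-Raphson formula: x_{n+1} = x_n - f(x_n)/f'(x_n)

Iteration 1:
  f(-0.700000) = 3.087000
  f'(-0.700000) = 8.670000
  x_1 = -0.700000 - 3.087000/8.670000 = -1.056055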